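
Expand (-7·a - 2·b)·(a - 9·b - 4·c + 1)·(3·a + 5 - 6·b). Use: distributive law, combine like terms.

(-7·a - 2·b)·(a - 9·b - 4·c + 1)·(3·a + 5 - 6·b)
= (-7·a^2 + 63·a·b + 28·a·c - 7·a - 2·a·b + 18·b^2 + 8·b·c - 2·b)·(3·a + 5 - 6·b)    [distributive law]
= (-7·a^2 + 61·a·b + 28·a·c - 7·a + 18·b^2 + 8·b·c - 2·b)·(3·a + 5 - 6·b)    [combine like terms]
= -21·a^3 - 35·a^2 + 42·a^2·b + 183·a^2·b + 305·a·b - 366·a·b^2 + 84·a^2·c + 140·a·c - 168·a·b·c - 21·a^2 - 35·a + 42·a·b + 54·a·b^2 + 90·b^2 - 108·b^3 + 24·a·b·c + 40·b·c - 48·b^2·c - 6·a·b - 10·b + 12·b^2    [distributive law]
= -21·a^3 - 56·a^2 + 225·a^2·b + 341·a·b - 312·a·b^2 + 84·a^2·c + 140·a·c - 144·a·b·c - 35·a + 102·b^2 - 108·b^3 + 40·b·c - 48·b^2·c - 10·b    [combine like terms]

-21·a^3 - 56·a^2 + 225·a^2·b + 341·a·b - 312·a·b^2 + 84·a^2·c + 140·a·c - 144·a·b·c - 35·a + 102·b^2 - 108·b^3 + 40·b·c - 48·b^2·c - 10·b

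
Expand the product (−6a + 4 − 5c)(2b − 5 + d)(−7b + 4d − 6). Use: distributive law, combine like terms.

84ab² − 6abd − 138ab + 156ad − 180a − 24ad² − 56b² + 4bd + 92b − 104d + 120 + 16d² + 70b²c − 5bcd − 115bc + 130cd − 150c − 20cd²

(−6a + 4 − 5c)(2b − 5 + d)(−7b + 4d − 6)
= (−12ab + 30a − 6ad + 8b − 20 + 4d − 10bc + 25c − 5cd)(−7b + 4d − 6)    [distributive law]
= 84ab² − 48abd + 72ab − 210ab + 120ad − 180a + 42abd − 24ad² + 36ad − 56b² + 32bd − 48b + 140b − 80d + 120 − 28bd + 16d² − 24d + 70b²c − 40bcd + 60bc − 175bc + 100cd − 150c + 35bcd − 20cd² + 30cd    [distributive law]
= 84ab² − 6abd − 138ab + 156ad − 180a − 24ad² − 56b² + 4bd + 92b − 104d + 120 + 16d² + 70b²c − 5bcd − 115bc + 130cd − 150c − 20cd²    [combine like terms]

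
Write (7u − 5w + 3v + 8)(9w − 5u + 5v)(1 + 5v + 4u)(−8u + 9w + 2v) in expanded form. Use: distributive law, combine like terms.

(7u − 5w + 3v + 8)(9w − 5u + 5v)(1 + 5v + 4u)(−8u + 9w + 2v)
= (63uw − 35u^2 + 35uv − 45w^2 + 25uw − 25vw + 27vw − 15uv + 15v^2 + 72w − 40u + 40v)(1 + 5v + 4u)(−8u + 9w + 2v)    [distributive law]
= (88uw − 35u^2 + 20uv − 45w^2 + 2vw + 15v^2 + 72w − 40u + 40v)(1 + 5v + 4u)(−8u + 9w + 2v)    [combine like terms]
= (88uw + 440uvw + 352u^2w − 35u^2 − 175u^2v − 140u^3 + 20uv + 100uv^2 + 80u^2v − 45w^2 − 225vw^2 − 180uw^2 + 2vw + 10v^2w + 8uvw + 15v^2 + 75v^3 + 60uv^2 + 72w + 360vw + 288uw − 40u − 200uv − 160u^2 + 40v + 200v^2 + 160uv)(−8u + 9w + 2v)    [distributive law]
= (376uw + 448uvw + 352u^2w − 195u^2 − 95u^2v − 140u^3 − 20uv + 160uv^2 − 45w^2 − 225vw^2 − 180uw^2 + 362vw + 10v^2w + 215v^2 + 75v^3 + 72w − 40u + 40v)(−8u + 9w + 2v)    [combine like terms]
= −3008u^2w + 3384uw^2 + 752uvw − 3584u^2vw + 4032uvw^2 + 896uv^2w − 2816u^3w + 3168u^2w^2 + 704u^2vw + 1560u^3 − 1755u^2w − 390u^2v + 760u^3v − 855u^2vw − 190u^2v^2 + 1120u^4 − 1260u^3w − 280u^3v + 160u^2v − 180uvw − 40uv^2 − 1280u^2v^2 + 1440uv^2w + 320uv^3 + 360uw^2 − 405w^3 − 90vw^2 + 1800uvw^2 − 2025vw^3 − 450v^2w^2 + 1440u^2w^2 − 1620uw^3 − 360uvw^2 − 2896uvw + 3258vw^2 + 724v^2w − 80uv^2w + 90v^2w^2 + 20v^3w − 1720uv^2 + 1935v^2w + 430v^3 − 600uv^3 + 675v^3w + 150v^4 − 576uw + 648w^2 + 144vw + 320u^2 − 360uw − 80uv − 320uv + 360vw + 80v^2    [distributive law]
= −4763u^2w + 3744uw^2 − 2324uvw − 3735u^2vw + 5472uvw^2 + 2256uv^2w − 4076u^3w + 4608u^2w^2 + 1560u^3 − 230u^2v + 480u^3v − 1470u^2v^2 + 1120u^4 − 1760uv^2 − 280uv^3 − 405w^3 + 3168vw^2 − 2025vw^3 − 360v^2w^2 − 1620uw^3 + 2659v^2w + 695v^3w + 430v^3 + 150v^4 − 936uw + 648w^2 + 504vw + 320u^2 − 400uv + 80v^2    [combine like terms]

−4763u^2w + 3744uw^2 − 2324uvw − 3735u^2vw + 5472uvw^2 + 2256uv^2w − 4076u^3w + 4608u^2w^2 + 1560u^3 − 230u^2v + 480u^3v − 1470u^2v^2 + 1120u^4 − 1760uv^2 − 280uv^3 − 405w^3 + 3168vw^2 − 2025vw^3 − 360v^2w^2 − 1620uw^3 + 2659v^2w + 695v^3w + 430v^3 + 150v^4 − 936uw + 648w^2 + 504vw + 320u^2 − 400uv + 80v^2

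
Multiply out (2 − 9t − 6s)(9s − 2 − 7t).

30s − 4 + 4t − 39st + 63t^2 − 54s^2

(2 − 9t − 6s)(9s − 2 − 7t)
= 18s − 4 − 14t − 81st + 18t + 63t^2 − 54s^2 + 12s + 42st    [distributive law]
= 30s − 4 + 4t − 39st + 63t^2 − 54s^2    [combine like terms]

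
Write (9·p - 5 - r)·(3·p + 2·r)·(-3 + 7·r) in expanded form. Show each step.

-81·p² + 189·p²·r - 150·p·r + 105·p·r² + 45·p + 30·r - 64·r² - 14·r³

(9·p - 5 - r)·(3·p + 2·r)·(-3 + 7·r)
= (27·p² + 18·p·r - 15·p - 10·r - 3·p·r - 2·r²)·(-3 + 7·r)    [distributive law]
= (27·p² + 15·p·r - 15·p - 10·r - 2·r²)·(-3 + 7·r)    [combine like terms]
= -81·p² + 189·p²·r - 45·p·r + 105·p·r² + 45·p - 105·p·r + 30·r - 70·r² + 6·r² - 14·r³    [distributive law]
= -81·p² + 189·p²·r - 150·p·r + 105·p·r² + 45·p + 30·r - 64·r² - 14·r³    [combine like terms]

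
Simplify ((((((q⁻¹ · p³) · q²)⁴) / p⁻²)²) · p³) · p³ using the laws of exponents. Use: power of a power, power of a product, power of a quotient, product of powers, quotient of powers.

((((((q⁻¹ · p³) · q²)⁴) / p⁻²)²) · p³) · p³
= ((((((q⁻¹ · p³) · q²)⁴)²) / ((p⁻²)²)) · p³) · p³    [power of a quotient]
= (((((q⁻¹ · p³) · q²)⁸) / ((p⁻²)²)) · p³) · p³    [power of a power]
= (((((q⁻¹ · p³)⁸) · ((q²)⁸)) / ((p⁻²)²)) · p³) · p³    [power of a product]
= ((((((q⁻¹)⁸) · ((p³)⁸)) · ((q²)⁸)) / ((p⁻²)²)) · p³) · p³    [power of a product]
= ((((q⁻⁸ · ((p³)⁸)) · ((q²)⁸)) / ((p⁻²)²)) · p³) · p³    [power of a power]
= ((((q⁻⁸ · p²⁴) · ((q²)⁸)) / ((p⁻²)²)) · p³) · p³    [power of a power]
= ((((q⁻⁸ · p²⁴) · q¹⁶) / ((p⁻²)²)) · p³) · p³    [power of a power]
= ((((q⁻⁸ · p²⁴) · q¹⁶) / p⁻⁴) · p³) · p³    [power of a power]
= p³⁴·q⁸    [quotient of powers; product of powers]

p³⁴·q⁸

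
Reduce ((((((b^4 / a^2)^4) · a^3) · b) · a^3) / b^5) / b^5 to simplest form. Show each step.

a^(-2)b^7

((((((b^4 / a^2)^4) · a^3) · b) · a^3) / b^5) / b^5
= (((((((b^4)^4) / ((a^2)^4)) · a^3) · b) · a^3) / b^5) / b^5    [power of a quotient]
= (((((b^16 / ((a^2)^4)) · a^3) · b) · a^3) / b^5) / b^5    [power of a power]
= (((((b^16 / a^8) · a^3) · b) · a^3) / b^5) / b^5    [power of a power]
= a^(-2)b^7    [quotient of powers; product of powers]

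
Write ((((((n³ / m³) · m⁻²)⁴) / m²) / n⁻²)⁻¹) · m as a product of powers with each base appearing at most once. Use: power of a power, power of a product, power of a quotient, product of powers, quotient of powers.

m²³n⁻¹⁴

((((((n³ / m³) · m⁻²)⁴) / m²) / n⁻²)⁻¹) · m
= ((((((n³ / m³) · m⁻²)⁴) / m²)⁻¹) / ((n⁻²)⁻¹)) · m    [power of a quotient]
= ((((((n³ / m³) · m⁻²)⁴)⁻¹) / ((m²)⁻¹)) / ((n⁻²)⁻¹)) · m    [power of a quotient]
= (((((n³ / m³) · m⁻²)⁻⁴) / ((m²)⁻¹)) / ((n⁻²)⁻¹)) · m    [power of a power]
= (((((n³ / m³)⁻⁴) · ((m⁻²)⁻⁴)) / ((m²)⁻¹)) / ((n⁻²)⁻¹)) · m    [power of a product]
= ((((((n³)⁻⁴) / ((m³)⁻⁴)) · ((m⁻²)⁻⁴)) / ((m²)⁻¹)) / ((n⁻²)⁻¹)) · m    [power of a quotient]
= ((((n⁻¹² / ((m³)⁻⁴)) · ((m⁻²)⁻⁴)) / ((m²)⁻¹)) / ((n⁻²)⁻¹)) · m    [power of a power]
= ((((n⁻¹² / m⁻¹²) · ((m⁻²)⁻⁴)) / ((m²)⁻¹)) / ((n⁻²)⁻¹)) · m    [power of a power]
= ((((n⁻¹² / m⁻¹²) · m⁸) / ((m²)⁻¹)) / ((n⁻²)⁻¹)) · m    [power of a power]
= ((((n⁻¹² / m⁻¹²) · m⁸) / m⁻²) / ((n⁻²)⁻¹)) · m    [power of a power]
= ((((n⁻¹² / m⁻¹²) · m⁸) / m⁻²) / n²) · m    [power of a power]
= m²³n⁻¹⁴    [quotient of powers; product of powers]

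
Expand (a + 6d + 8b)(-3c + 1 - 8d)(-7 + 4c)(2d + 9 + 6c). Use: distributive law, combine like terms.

(a + 6d + 8b)(-3c + 1 - 8d)(-7 + 4c)(2d + 9 + 6c)
= (-3ac + a - 8ad - 18cd + 6d - 48d^2 - 24bc + 8b - 64bd)(-7 + 4c)(2d + 9 + 6c)    [distributive law]
= (21ac - 12ac^2 - 7a + 4ac + 56ad - 32acd + 126cd - 72c^2d - 42d + 24cd + 336d^2 - 192cd^2 + 168bc - 96bc^2 - 56b + 32bc + 448bd - 256bcd)(2d + 9 + 6c)    [distributive law]
= (25ac - 12ac^2 - 7a + 56ad - 32acd + 150cd - 72c^2d - 42d + 336d^2 - 192cd^2 + 200bc - 96bc^2 - 56b + 448bd - 256bcd)(2d + 9 + 6c)    [combine like terms]
= 50acd + 225ac + 150ac^2 - 24ac^2d - 108ac^2 - 72ac^3 - 14ad - 63a - 42ac + 112ad^2 + 504ad + 336acd - 64acd^2 - 288acd - 192ac^2d + 300cd^2 + 1350cd + 900c^2d - 144c^2d^2 - 648c^2d - 432c^3d - 84d^2 - 378d - 252cd + 672d^3 + 3024d^2 + 2016cd^2 - 384cd^3 - 1728cd^2 - 1152c^2d^2 + 400bcd + 1800bc + 1200bc^2 - 192bc^2d - 864bc^2 - 576bc^3 - 112bd - 504b - 336bc + 896bd^2 + 4032bd + 2688bcd - 512bcd^2 - 2304bcd - 1536bc^2d    [distributive law]
= 98acd + 183ac + 42ac^2 - 216ac^2d - 72ac^3 + 490ad - 63a + 112ad^2 - 64acd^2 + 588cd^2 + 1098cd + 252c^2d - 1296c^2d^2 - 432c^3d + 2940d^2 - 378d + 672d^3 - 384cd^3 + 784bcd + 1464bc + 336bc^2 - 1728bc^2d - 576bc^3 + 3920bd - 504b + 896bd^2 - 512bcd^2    [combine like terms]

98acd + 183ac + 42ac^2 - 216ac^2d - 72ac^3 + 490ad - 63a + 112ad^2 - 64acd^2 + 588cd^2 + 1098cd + 252c^2d - 1296c^2d^2 - 432c^3d + 2940d^2 - 378d + 672d^3 - 384cd^3 + 784bcd + 1464bc + 336bc^2 - 1728bc^2d - 576bc^3 + 3920bd - 504b + 896bd^2 - 512bcd^2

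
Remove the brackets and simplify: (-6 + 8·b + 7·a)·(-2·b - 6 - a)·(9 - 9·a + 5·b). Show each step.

-144·b - 54·a·b - 324·b² + 324 - 648·a + 261·a² + 34·a·b² - 80·b³ + 163·a²·b + 63·a³

(-6 + 8·b + 7·a)·(-2·b - 6 - a)·(9 - 9·a + 5·b)
= (12·b + 36 + 6·a - 16·b² - 48·b - 8·a·b - 14·a·b - 42·a - 7·a²)·(9 - 9·a + 5·b)    [distributive law]
= (-36·b + 36 - 36·a - 16·b² - 22·a·b - 7·a²)·(9 - 9·a + 5·b)    [combine like terms]
= -324·b + 324·a·b - 180·b² + 324 - 324·a + 180·b - 324·a + 324·a² - 180·a·b - 144·b² + 144·a·b² - 80·b³ - 198·a·b + 198·a²·b - 110·a·b² - 63·a² + 63·a³ - 35·a²·b    [distributive law]
= -144·b - 54·a·b - 324·b² + 324 - 648·a + 261·a² + 34·a·b² - 80·b³ + 163·a²·b + 63·a³    [combine like terms]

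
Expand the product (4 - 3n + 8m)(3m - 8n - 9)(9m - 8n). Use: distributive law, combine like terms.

(4 - 3n + 8m)(3m - 8n - 9)(9m - 8n)
= (12m - 32n - 36 - 9mn + 24n^2 + 27n + 24m^2 - 64mn - 72m)(9m - 8n)    [distributive law]
= (-60m - 5n - 36 - 73mn + 24n^2 + 24m^2)(9m - 8n)    [combine like terms]
= -540m^2 + 480mn - 45mn + 40n^2 - 324m + 288n - 657m^2n + 584mn^2 + 216mn^2 - 192n^3 + 216m^3 - 192m^2n    [distributive law]
= -540m^2 + 435mn + 40n^2 - 324m + 288n - 849m^2n + 800mn^2 - 192n^3 + 216m^3    [combine like terms]

-540m^2 + 435mn + 40n^2 - 324m + 288n - 849m^2n + 800mn^2 - 192n^3 + 216m^3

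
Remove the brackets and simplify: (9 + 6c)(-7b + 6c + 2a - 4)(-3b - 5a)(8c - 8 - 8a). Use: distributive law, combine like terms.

(9 + 6c)(-7b + 6c + 2a - 4)(-3b - 5a)(8c - 8 - 8a)
= (-63b + 54c + 18a - 36 - 42bc + 36c² + 12ac - 24c)(-3b - 5a)(8c - 8 - 8a)    [distributive law]
= (-63b + 30c + 18a - 36 - 42bc + 36c² + 12ac)(-3b - 5a)(8c - 8 - 8a)    [combine like terms]
= (189b² + 315ab - 90bc - 150ac - 54ab - 90a² + 108b + 180a + 126b²c + 210abc - 108bc² - 180ac² - 36abc - 60a²c)(8c - 8 - 8a)    [distributive law]
= (189b² + 261ab - 90bc - 150ac - 90a² + 108b + 180a + 126b²c + 174abc - 108bc² - 180ac² - 60a²c)(8c - 8 - 8a)    [combine like terms]
= 1512b²c - 1512b² - 1512ab² + 2088abc - 2088ab - 2088a²b - 720bc² + 720bc + 720abc - 1200ac² + 1200ac + 1200a²c - 720a²c + 720a² + 720a³ + 864bc - 864b - 864ab + 1440ac - 1440a - 1440a² + 1008b²c² - 1008b²c - 1008ab²c + 1392abc² - 1392abc - 1392a²bc - 864bc³ + 864bc² + 864abc² - 1440ac³ + 1440ac² + 1440a²c² - 480a²c² + 480a²c + 480a³c    [distributive law]
= 504b²c - 1512b² - 1512ab² + 1416abc - 2952ab - 2088a²b + 144bc² + 1584bc + 240ac² + 2640ac + 960a²c - 720a² + 720a³ - 864b - 1440a + 1008b²c² - 1008ab²c + 2256abc² - 1392a²bc - 864bc³ - 1440ac³ + 960a²c² + 480a³c    [combine like terms]

504b²c - 1512b² - 1512ab² + 1416abc - 2952ab - 2088a²b + 144bc² + 1584bc + 240ac² + 2640ac + 960a²c - 720a² + 720a³ - 864b - 1440a + 1008b²c² - 1008ab²c + 2256abc² - 1392a²bc - 864bc³ - 1440ac³ + 960a²c² + 480a³c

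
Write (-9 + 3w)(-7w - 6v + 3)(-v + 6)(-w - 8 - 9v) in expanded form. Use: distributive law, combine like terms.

(-9 + 3w)(-7w - 6v + 3)(-v + 6)(-w - 8 - 9v)
= (63w + 54v - 27 - 21w^2 - 18vw + 9w)(-v + 6)(-w - 8 - 9v)    [distributive law]
= (72w + 54v - 27 - 21w^2 - 18vw)(-v + 6)(-w - 8 - 9v)    [combine like terms]
= (-72vw + 432w - 54v^2 + 324v + 27v - 162 + 21vw^2 - 126w^2 + 18v^2w - 108vw)(-w - 8 - 9v)    [distributive law]
= (-180vw + 432w - 54v^2 + 351v - 162 + 21vw^2 - 126w^2 + 18v^2w)(-w - 8 - 9v)    [combine like terms]
= 180vw^2 + 1440vw + 1620v^2w - 432w^2 - 3456w - 3888vw + 54v^2w + 432v^2 + 486v^3 - 351vw - 2808v - 3159v^2 + 162w + 1296 + 1458v - 21vw^3 - 168vw^2 - 189v^2w^2 + 126w^3 + 1008w^2 + 1134vw^2 - 18v^2w^2 - 144v^2w - 162v^3w    [distributive law]
= 1146vw^2 - 2799vw + 1530v^2w + 576w^2 - 3294w - 2727v^2 + 486v^3 - 1350v + 1296 - 21vw^3 - 207v^2w^2 + 126w^3 - 162v^3w    [combine like terms]

1146vw^2 - 2799vw + 1530v^2w + 576w^2 - 3294w - 2727v^2 + 486v^3 - 1350v + 1296 - 21vw^3 - 207v^2w^2 + 126w^3 - 162v^3w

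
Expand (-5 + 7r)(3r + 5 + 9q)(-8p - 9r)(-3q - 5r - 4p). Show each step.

-2940pqr + 1520pr² + 640p²r - 1485qr² + 900r³ - 600pq - 1900pr - 800p² - 675qr - 1125r² - 1080pq² - 1440p²q - 1215q²r + 5292pqr² + 1596pr³ + 672p²r² + 3402qr³ + 945r⁴ + 1512pq²r + 2016p²qr + 1701q²r²

(-5 + 7r)(3r + 5 + 9q)(-8p - 9r)(-3q - 5r - 4p)
= (-15r - 25 - 45q + 21r² + 35r + 63qr)(-8p - 9r)(-3q - 5r - 4p)    [distributive law]
= (20r - 25 - 45q + 21r² + 63qr)(-8p - 9r)(-3q - 5r - 4p)    [combine like terms]
= (-160pr - 180r² + 200p + 225r + 360pq + 405qr - 168pr² - 189r³ - 504pqr - 567qr²)(-3q - 5r - 4p)    [distributive law]
= 480pqr + 800pr² + 640p²r + 540qr² + 900r³ + 720pr² - 600pq - 1000pr - 800p² - 675qr - 1125r² - 900pr - 1080pq² - 1800pqr - 1440p²q - 1215q²r - 2025qr² - 1620pqr + 504pqr² + 840pr³ + 672p²r² + 567qr³ + 945r⁴ + 756pr³ + 1512pq²r + 2520pqr² + 2016p²qr + 1701q²r² + 2835qr³ + 2268pqr²    [distributive law]
= -2940pqr + 1520pr² + 640p²r - 1485qr² + 900r³ - 600pq - 1900pr - 800p² - 675qr - 1125r² - 1080pq² - 1440p²q - 1215q²r + 5292pqr² + 1596pr³ + 672p²r² + 3402qr³ + 945r⁴ + 1512pq²r + 2016p²qr + 1701q²r²    [combine like terms]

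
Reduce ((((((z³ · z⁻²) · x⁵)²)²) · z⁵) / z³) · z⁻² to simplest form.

((((((z³ · z⁻²) · x⁵)²)²) · z⁵) / z³) · z⁻²
= (((((z³ · z⁻²) · x⁵)⁴) · z⁵) / z³) · z⁻²    [power of a power]
= (((((z³ · z⁻²)⁴) · ((x⁵)⁴)) · z⁵) / z³) · z⁻²    [power of a product]
= ((((((z³)⁴) · ((z⁻²)⁴)) · ((x⁵)⁴)) · z⁵) / z³) · z⁻²    [power of a product]
= ((((z¹² · ((z⁻²)⁴)) · ((x⁵)⁴)) · z⁵) / z³) · z⁻²    [power of a power]
= ((((z¹² · z⁻⁸) · ((x⁵)⁴)) · z⁵) / z³) · z⁻²    [power of a power]
= (((z⁴ · ((x⁵)⁴)) · z⁵) / z³) · z⁻²    [product of powers]
= (((z⁴ · x²⁰) · z⁵) / z³) · z⁻²    [power of a power]
= x²⁰·z⁴    [quotient of powers; product of powers]

x²⁰·z⁴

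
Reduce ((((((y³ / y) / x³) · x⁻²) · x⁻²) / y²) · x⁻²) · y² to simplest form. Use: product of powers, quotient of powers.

((((((y³ / y) / x³) · x⁻²) · x⁻²) / y²) · x⁻²) · y²
= (((((y² / x³) · x⁻²) · x⁻²) / y²) · x⁻²) · y²    [quotient of powers]
= x⁻⁹·y²    [quotient of powers; product of powers]

x⁻⁹·y²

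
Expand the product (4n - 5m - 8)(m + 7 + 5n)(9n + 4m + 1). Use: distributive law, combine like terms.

-109mn² - 129m²n - 456mn - 88n² - 516n + 180n³ - 20m³ - 177m² - 267m - 56

(4n - 5m - 8)(m + 7 + 5n)(9n + 4m + 1)
= (4mn + 28n + 20n² - 5m² - 35m - 25mn - 8m - 56 - 40n)(9n + 4m + 1)    [distributive law]
= (-21mn - 12n + 20n² - 5m² - 43m - 56)(9n + 4m + 1)    [combine like terms]
= -189mn² - 84m²n - 21mn - 108n² - 48mn - 12n + 180n³ + 80mn² + 20n² - 45m²n - 20m³ - 5m² - 387mn - 172m² - 43m - 504n - 224m - 56    [distributive law]
= -109mn² - 129m²n - 456mn - 88n² - 516n + 180n³ - 20m³ - 177m² - 267m - 56    [combine like terms]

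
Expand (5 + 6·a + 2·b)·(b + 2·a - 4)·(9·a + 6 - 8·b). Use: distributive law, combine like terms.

145·a·b + 142·b + 36·b^2 - 54·a^2 - 264·a - 120 - 6·a^2·b - 62·a·b^2 + 108·a^3 - 16·b^3

(5 + 6·a + 2·b)·(b + 2·a - 4)·(9·a + 6 - 8·b)
= (5·b + 10·a - 20 + 6·a·b + 12·a^2 - 24·a + 2·b^2 + 4·a·b - 8·b)·(9·a + 6 - 8·b)    [distributive law]
= (-3·b - 14·a - 20 + 10·a·b + 12·a^2 + 2·b^2)·(9·a + 6 - 8·b)    [combine like terms]
= -27·a·b - 18·b + 24·b^2 - 126·a^2 - 84·a + 112·a·b - 180·a - 120 + 160·b + 90·a^2·b + 60·a·b - 80·a·b^2 + 108·a^3 + 72·a^2 - 96·a^2·b + 18·a·b^2 + 12·b^2 - 16·b^3    [distributive law]
= 145·a·b + 142·b + 36·b^2 - 54·a^2 - 264·a - 120 - 6·a^2·b - 62·a·b^2 + 108·a^3 - 16·b^3    [combine like terms]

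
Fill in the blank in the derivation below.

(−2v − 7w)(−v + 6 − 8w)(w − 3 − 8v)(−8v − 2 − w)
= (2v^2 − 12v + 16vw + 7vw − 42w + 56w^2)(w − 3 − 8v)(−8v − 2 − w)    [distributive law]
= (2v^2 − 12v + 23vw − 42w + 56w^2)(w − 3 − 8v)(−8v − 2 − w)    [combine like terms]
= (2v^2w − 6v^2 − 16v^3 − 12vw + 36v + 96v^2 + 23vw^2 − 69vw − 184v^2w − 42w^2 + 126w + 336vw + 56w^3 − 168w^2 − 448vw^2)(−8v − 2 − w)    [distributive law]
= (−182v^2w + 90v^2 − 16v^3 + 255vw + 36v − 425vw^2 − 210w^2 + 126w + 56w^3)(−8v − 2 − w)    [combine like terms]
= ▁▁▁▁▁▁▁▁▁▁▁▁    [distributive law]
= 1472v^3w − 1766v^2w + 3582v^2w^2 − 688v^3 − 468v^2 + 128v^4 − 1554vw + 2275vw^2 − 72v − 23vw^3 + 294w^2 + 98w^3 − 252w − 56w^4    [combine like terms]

Applying distributive law to the line above:

1456v^3w + 364v^2w + 182v^2w^2 − 720v^3 − 180v^2 − 90v^2w + 128v^4 + 32v^3 + 16v^3w − 2040v^2w − 510vw − 255vw^2 − 288v^2 − 72v − 36vw + 3400v^2w^2 + 850vw^2 + 425vw^3 + 1680vw^2 + 420w^2 + 210w^3 − 1008vw − 252w − 126w^2 − 448vw^3 − 112w^3 − 56w^4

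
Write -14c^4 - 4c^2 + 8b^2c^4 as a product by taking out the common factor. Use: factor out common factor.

2c^2(-7c^2 - 2 + 4b^2c^2)

-14c^4 - 4c^2 + 8b^2c^4
= 2(-7c^4 - 2c^2 + 4b^2c^4)    [factor out 2]
= 2c^2(-7c^2 - 2 + 4b^2c^2)    [factor out c^2]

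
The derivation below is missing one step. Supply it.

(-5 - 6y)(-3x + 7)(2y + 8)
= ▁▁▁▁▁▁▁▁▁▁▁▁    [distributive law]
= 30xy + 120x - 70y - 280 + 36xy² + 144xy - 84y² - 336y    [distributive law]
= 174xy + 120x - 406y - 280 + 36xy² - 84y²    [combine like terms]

By distributive law:

(15x - 35 + 18xy - 42y)(2y + 8)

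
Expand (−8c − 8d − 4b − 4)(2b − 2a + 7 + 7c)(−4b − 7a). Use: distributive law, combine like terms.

176b²c + 244abc − 112a²c + 336bc + 588ac + 224bc² + 392ac² + 64b²d + 48abd − 112a²d + 224bd + 392ad + 224bcd + 392acd + 32b³ + 24ab² − 56a²b + 144b² + 220ab − 56a² + 112b + 196a

(−8c − 8d − 4b − 4)(2b − 2a + 7 + 7c)(−4b − 7a)
= (−16bc + 16ac − 56c − 56c² − 16bd + 16ad − 56d − 56cd − 8b² + 8ab − 28b − 28bc − 8b + 8a − 28 − 28c)(−4b − 7a)    [distributive law]
= (−44bc + 16ac − 84c − 56c² − 16bd + 16ad − 56d − 56cd − 8b² + 8ab − 36b + 8a − 28)(−4b − 7a)    [combine like terms]
= 176b²c + 308abc − 64abc − 112a²c + 336bc + 588ac + 224bc² + 392ac² + 64b²d + 112abd − 64abd − 112a²d + 224bd + 392ad + 224bcd + 392acd + 32b³ + 56ab² − 32ab² − 56a²b + 144b² + 252ab − 32ab − 56a² + 112b + 196a    [distributive law]
= 176b²c + 244abc − 112a²c + 336bc + 588ac + 224bc² + 392ac² + 64b²d + 48abd − 112a²d + 224bd + 392ad + 224bcd + 392acd + 32b³ + 24ab² − 56a²b + 144b² + 220ab − 56a² + 112b + 196a    [combine like terms]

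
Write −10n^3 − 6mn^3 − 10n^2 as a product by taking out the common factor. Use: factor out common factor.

2n^2(−5n − 3mn − 5)

−10n^3 − 6mn^3 − 10n^2
= 2(−5n^3 − 3mn^3 − 5n^2)    [factor out 2]
= 2n^2(−5n − 3mn − 5)    [factor out n^2]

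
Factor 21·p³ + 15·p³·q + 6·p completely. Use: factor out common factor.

21·p³ + 15·p³·q + 6·p
= 3(7·p³ + 5·p³·q + 2·p)    [factor out 3]
= 3·p(7·p² + 5·p²·q + 2)    [factor out p]

3·p(7·p² + 5·p²·q + 2)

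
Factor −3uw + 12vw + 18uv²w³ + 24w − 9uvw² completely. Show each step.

−3uw + 12vw + 18uv²w³ + 24w − 9uvw²
= 3(−uw + 4vw + 6uv²w³ + 8w − 3uvw²)    [factor out 3]
= 3w(−u + 4v + 6uv²w² + 8 − 3uvw)    [factor out w]

3w(−u + 4v + 6uv²w² + 8 − 3uvw)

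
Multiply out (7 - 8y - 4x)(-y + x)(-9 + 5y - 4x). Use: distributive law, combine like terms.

(7 - 8y - 4x)(-y + x)(-9 + 5y - 4x)
= (-7y + 7x + 8y² - 8xy + 4xy - 4x²)(-9 + 5y - 4x)    [distributive law]
= (-7y + 7x + 8y² - 4xy - 4x²)(-9 + 5y - 4x)    [combine like terms]
= 63y - 35y² + 28xy - 63x + 35xy - 28x² - 72y² + 40y³ - 32xy² + 36xy - 20xy² + 16x²y + 36x² - 20x²y + 16x³    [distributive law]
= 63y - 107y² + 99xy - 63x + 8x² + 40y³ - 52xy² - 4x²y + 16x³    [combine like terms]

63y - 107y² + 99xy - 63x + 8x² + 40y³ - 52xy² - 4x²y + 16x³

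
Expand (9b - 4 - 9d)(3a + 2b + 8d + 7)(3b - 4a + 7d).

9ab^2 - 108a^2b - 108abd + 54b^3 + 288b^2d + 162bd^2 + 165b^2 - 256ab + 100bd + 48a^2 + 296ad - 665d^2 - 84b + 112a - 196d + 108a^2d + 99ad^2 - 504d^3

(9b - 4 - 9d)(3a + 2b + 8d + 7)(3b - 4a + 7d)
= (27ab + 18b^2 + 72bd + 63b - 12a - 8b - 32d - 28 - 27ad - 18bd - 72d^2 - 63d)(3b - 4a + 7d)    [distributive law]
= (27ab + 18b^2 + 54bd + 55b - 12a - 95d - 28 - 27ad - 72d^2)(3b - 4a + 7d)    [combine like terms]
= 81ab^2 - 108a^2b + 189abd + 54b^3 - 72ab^2 + 126b^2d + 162b^2d - 216abd + 378bd^2 + 165b^2 - 220ab + 385bd - 36ab + 48a^2 - 84ad - 285bd + 380ad - 665d^2 - 84b + 112a - 196d - 81abd + 108a^2d - 189ad^2 - 216bd^2 + 288ad^2 - 504d^3    [distributive law]
= 9ab^2 - 108a^2b - 108abd + 54b^3 + 288b^2d + 162bd^2 + 165b^2 - 256ab + 100bd + 48a^2 + 296ad - 665d^2 - 84b + 112a - 196d + 108a^2d + 99ad^2 - 504d^3    [combine like terms]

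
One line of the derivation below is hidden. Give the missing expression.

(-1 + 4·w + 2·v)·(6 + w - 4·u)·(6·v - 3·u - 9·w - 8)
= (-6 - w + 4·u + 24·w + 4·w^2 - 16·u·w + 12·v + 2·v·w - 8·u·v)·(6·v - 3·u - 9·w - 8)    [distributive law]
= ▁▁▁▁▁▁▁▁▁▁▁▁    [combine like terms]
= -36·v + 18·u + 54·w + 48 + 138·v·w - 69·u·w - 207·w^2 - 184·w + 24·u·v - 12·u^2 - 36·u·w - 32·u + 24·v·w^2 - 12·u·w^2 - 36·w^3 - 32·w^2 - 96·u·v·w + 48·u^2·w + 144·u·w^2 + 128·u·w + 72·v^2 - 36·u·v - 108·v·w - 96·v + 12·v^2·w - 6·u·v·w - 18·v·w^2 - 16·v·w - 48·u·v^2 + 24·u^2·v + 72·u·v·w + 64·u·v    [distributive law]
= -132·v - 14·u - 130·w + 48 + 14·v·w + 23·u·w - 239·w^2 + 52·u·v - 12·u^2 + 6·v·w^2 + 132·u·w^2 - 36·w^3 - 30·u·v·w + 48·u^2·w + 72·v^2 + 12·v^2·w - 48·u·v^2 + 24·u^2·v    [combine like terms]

Applying combine like terms to the line above:

(-6 + 23·w + 4·u + 4·w^2 - 16·u·w + 12·v + 2·v·w - 8·u·v)·(6·v - 3·u - 9·w - 8)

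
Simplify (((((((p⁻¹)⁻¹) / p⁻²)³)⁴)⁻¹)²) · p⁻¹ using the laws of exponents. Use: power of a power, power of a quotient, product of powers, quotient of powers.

p⁻⁷³

(((((((p⁻¹)⁻¹) / p⁻²)³)⁴)⁻¹)²) · p⁻¹
= ((((((p⁻¹)⁻¹) / p⁻²)³)⁴)⁻²) · p⁻¹    [power of a power]
= (((((p⁻¹)⁻¹) / p⁻²)³)⁻⁸) · p⁻¹    [power of a power]
= ((((p⁻¹)⁻¹) / p⁻²)⁻²⁴) · p⁻¹    [power of a power]
= ((((p⁻¹)⁻¹)⁻²⁴) / ((p⁻²)⁻²⁴)) · p⁻¹    [power of a quotient]
= (((p⁻¹)²⁴) / ((p⁻²)⁻²⁴)) · p⁻¹    [power of a power]
= (p⁻²⁴ / ((p⁻²)⁻²⁴)) · p⁻¹    [power of a power]
= (p⁻²⁴ / p⁴⁸) · p⁻¹    [power of a power]
= p⁻⁷² · p⁻¹    [quotient of powers]
= p⁻⁷³    [product of powers]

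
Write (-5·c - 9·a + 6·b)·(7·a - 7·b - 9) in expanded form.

-35·a·c + 35·b·c + 45·c - 63·a^2 + 105·a·b + 81·a - 42·b^2 - 54·b

(-5·c - 9·a + 6·b)·(7·a - 7·b - 9)
= -35·a·c + 35·b·c + 45·c - 63·a^2 + 63·a·b + 81·a + 42·a·b - 42·b^2 - 54·b    [distributive law]
= -35·a·c + 35·b·c + 45·c - 63·a^2 + 105·a·b + 81·a - 42·b^2 - 54·b    [combine like terms]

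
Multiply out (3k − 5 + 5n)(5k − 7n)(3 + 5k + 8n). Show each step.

−80k^2 + 75k^3 + 140k^2n − 13kn − 143kn^2 − 75k + 105n + 175n^2 − 280n^3

(3k − 5 + 5n)(5k − 7n)(3 + 5k + 8n)
= (15k^2 − 21kn − 25k + 35n + 25kn − 35n^2)(3 + 5k + 8n)    [distributive law]
= (15k^2 + 4kn − 25k + 35n − 35n^2)(3 + 5k + 8n)    [combine like terms]
= 45k^2 + 75k^3 + 120k^2n + 12kn + 20k^2n + 32kn^2 − 75k − 125k^2 − 200kn + 105n + 175kn + 280n^2 − 105n^2 − 175kn^2 − 280n^3    [distributive law]
= −80k^2 + 75k^3 + 140k^2n − 13kn − 143kn^2 − 75k + 105n + 175n^2 − 280n^3    [combine like terms]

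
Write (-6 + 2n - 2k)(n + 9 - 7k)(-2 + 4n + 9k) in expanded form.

(-6 + 2n - 2k)(n + 9 - 7k)(-2 + 4n + 9k)
= (-6n - 54 + 42k + 2n^2 + 18n - 14kn - 2kn - 18k + 14k^2)(-2 + 4n + 9k)    [distributive law]
= (12n - 54 + 24k + 2n^2 - 16kn + 14k^2)(-2 + 4n + 9k)    [combine like terms]
= -24n + 48n^2 + 108kn + 108 - 216n - 486k - 48k + 96kn + 216k^2 - 4n^2 + 8n^3 + 18kn^2 + 32kn - 64kn^2 - 144k^2n - 28k^2 + 56k^2n + 126k^3    [distributive law]
= -240n + 44n^2 + 236kn + 108 - 534k + 188k^2 + 8n^3 - 46kn^2 - 88k^2n + 126k^3    [combine like terms]

-240n + 44n^2 + 236kn + 108 - 534k + 188k^2 + 8n^3 - 46kn^2 - 88k^2n + 126k^3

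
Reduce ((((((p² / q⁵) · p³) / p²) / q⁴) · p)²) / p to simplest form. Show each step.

((((((p² / q⁵) · p³) / p²) / q⁴) · p)²) / p
= ((((((p² / q⁵) · p³) / p²) / q⁴)²) · (p²)) / p    [power of a product]
= ((((((p² / q⁵) · p³) / p²)²) / ((q⁴)²)) · (p²)) / p    [power of a quotient]
= ((((((p² / q⁵) · p³)²) / ((p²)²)) / ((q⁴)²)) · (p²)) / p    [power of a quotient]
= ((((((p² / q⁵)²) · ((p³)²)) / ((p²)²)) / ((q⁴)²)) · (p²)) / p    [power of a product]
= (((((((p²)²) / ((q⁵)²)) · ((p³)²)) / ((p²)²)) / ((q⁴)²)) · (p²)) / p    [power of a quotient]
= (((((p⁴ / ((q⁵)²)) · ((p³)²)) / ((p²)²)) / ((q⁴)²)) · (p²)) / p    [power of a power]
= (((((p⁴ / q¹⁰) · ((p³)²)) / ((p²)²)) / ((q⁴)²)) · (p²)) / p    [power of a power]
= (((((p⁴ / q¹⁰) · p⁶) / ((p²)²)) / ((q⁴)²)) · (p²)) / p    [power of a power]
= (((((p⁴ / q¹⁰) · p⁶) / p⁴) / ((q⁴)²)) · (p²)) / p    [power of a power]
= (((((p⁴ / q¹⁰) · p⁶) / p⁴) / q⁸) · (p²)) / p    [power of a power]
= p⁷·q⁻¹⁸    [quotient of powers; product of powers]

p⁷·q⁻¹⁸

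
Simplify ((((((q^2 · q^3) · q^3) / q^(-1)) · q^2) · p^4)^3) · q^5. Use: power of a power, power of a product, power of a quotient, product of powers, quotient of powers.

((((((q^2 · q^3) · q^3) / q^(-1)) · q^2) · p^4)^3) · q^5
= ((((((q^2 · q^3) · q^3) / q^(-1)) · q^2)^3) · ((p^4)^3)) · q^5    [power of a product]
= ((((((q^2 · q^3) · q^3) / q^(-1))^3) · ((q^2)^3)) · ((p^4)^3)) · q^5    [power of a product]
= ((((((q^2 · q^3) · q^3)^3) / ((q^(-1))^3)) · ((q^2)^3)) · ((p^4)^3)) · q^5    [power of a quotient]
= ((((((q^2 · q^3)^3) · ((q^3)^3)) / ((q^(-1))^3)) · ((q^2)^3)) · ((p^4)^3)) · q^5    [power of a product]
= (((((((q^2)^3) · ((q^3)^3)) · ((q^3)^3)) / ((q^(-1))^3)) · ((q^2)^3)) · ((p^4)^3)) · q^5    [power of a product]
= (((((q^6 · ((q^3)^3)) · ((q^3)^3)) / ((q^(-1))^3)) · ((q^2)^3)) · ((p^4)^3)) · q^5    [power of a power]
= (((((q^6 · q^9) · ((q^3)^3)) / ((q^(-1))^3)) · ((q^2)^3)) · ((p^4)^3)) · q^5    [power of a power]
= ((((q^15 · ((q^3)^3)) / ((q^(-1))^3)) · ((q^2)^3)) · ((p^4)^3)) · q^5    [product of powers]
= ((((q^15 · q^9) / ((q^(-1))^3)) · ((q^2)^3)) · ((p^4)^3)) · q^5    [power of a power]
= (((q^24 / ((q^(-1))^3)) · ((q^2)^3)) · ((p^4)^3)) · q^5    [product of powers]
= (((q^24 / q^(-3)) · ((q^2)^3)) · ((p^4)^3)) · q^5    [power of a power]
= ((q^27 · ((q^2)^3)) · ((p^4)^3)) · q^5    [quotient of powers]
= ((q^27 · q^6) · ((p^4)^3)) · q^5    [power of a power]
= (q^33 · ((p^4)^3)) · q^5    [product of powers]
= (q^33 · p^12) · q^5    [power of a power]
= p^12q^38    [product of powers]

p^12q^38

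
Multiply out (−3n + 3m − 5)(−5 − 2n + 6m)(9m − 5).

(−3n + 3m − 5)(−5 − 2n + 6m)(9m − 5)
= (15n + 6n^2 − 18mn − 15m − 6mn + 18m^2 + 25 + 10n − 30m)(9m − 5)    [distributive law]
= (25n + 6n^2 − 24mn − 45m + 18m^2 + 25)(9m − 5)    [combine like terms]
= 225mn − 125n + 54mn^2 − 30n^2 − 216m^2n + 120mn − 405m^2 + 225m + 162m^3 − 90m^2 + 225m − 125    [distributive law]
= 345mn − 125n + 54mn^2 − 30n^2 − 216m^2n − 495m^2 + 450m + 162m^3 − 125    [combine like terms]

345mn − 125n + 54mn^2 − 30n^2 − 216m^2n − 495m^2 + 450m + 162m^3 − 125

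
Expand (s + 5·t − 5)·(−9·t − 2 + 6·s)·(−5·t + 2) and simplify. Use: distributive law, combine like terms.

−105·s·t^2 + 202·s·t − 64·s − 30·s^2·t + 12·s^2 + 225·t^3 − 265·t^2 + 20·t + 20

(s + 5·t − 5)·(−9·t − 2 + 6·s)·(−5·t + 2)
= (−9·s·t − 2·s + 6·s^2 − 45·t^2 − 10·t + 30·s·t + 45·t + 10 − 30·s)·(−5·t + 2)    [distributive law]
= (21·s·t − 32·s + 6·s^2 − 45·t^2 + 35·t + 10)·(−5·t + 2)    [combine like terms]
= −105·s·t^2 + 42·s·t + 160·s·t − 64·s − 30·s^2·t + 12·s^2 + 225·t^3 − 90·t^2 − 175·t^2 + 70·t − 50·t + 20    [distributive law]
= −105·s·t^2 + 202·s·t − 64·s − 30·s^2·t + 12·s^2 + 225·t^3 − 265·t^2 + 20·t + 20    [combine like terms]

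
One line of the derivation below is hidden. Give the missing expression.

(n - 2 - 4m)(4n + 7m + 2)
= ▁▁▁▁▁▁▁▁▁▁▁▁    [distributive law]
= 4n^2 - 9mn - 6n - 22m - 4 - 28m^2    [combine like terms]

By distributive law:

4n^2 + 7mn + 2n - 8n - 14m - 4 - 16mn - 28m^2 - 8m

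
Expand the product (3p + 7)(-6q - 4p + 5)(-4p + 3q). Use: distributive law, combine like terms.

36p^2q - 54pq^2 + 48p^3 + 52p^2 + 129pq - 126q^2 - 140p + 105q

(3p + 7)(-6q - 4p + 5)(-4p + 3q)
= (-18pq - 12p^2 + 15p - 42q - 28p + 35)(-4p + 3q)    [distributive law]
= (-18pq - 12p^2 - 13p - 42q + 35)(-4p + 3q)    [combine like terms]
= 72p^2q - 54pq^2 + 48p^3 - 36p^2q + 52p^2 - 39pq + 168pq - 126q^2 - 140p + 105q    [distributive law]
= 36p^2q - 54pq^2 + 48p^3 + 52p^2 + 129pq - 126q^2 - 140p + 105q    [combine like terms]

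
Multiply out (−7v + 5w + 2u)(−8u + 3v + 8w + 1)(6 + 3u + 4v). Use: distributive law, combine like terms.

(−7v + 5w + 2u)(−8u + 3v + 8w + 1)(6 + 3u + 4v)
= (56uv − 21v^2 − 56vw − 7v − 40uw + 15vw + 40w^2 + 5w − 16u^2 + 6uv + 16uw + 2u)(6 + 3u + 4v)    [distributive law]
= (62uv − 21v^2 − 41vw − 7v − 24uw + 40w^2 + 5w − 16u^2 + 2u)(6 + 3u + 4v)    [combine like terms]
= 372uv + 186u^2v + 248uv^2 − 126v^2 − 63uv^2 − 84v^3 − 246vw − 123uvw − 164v^2w − 42v − 21uv − 28v^2 − 144uw − 72u^2w − 96uvw + 240w^2 + 120uw^2 + 160vw^2 + 30w + 15uw + 20vw − 96u^2 − 48u^3 − 64u^2v + 12u + 6u^2 + 8uv    [distributive law]
= 359uv + 122u^2v + 185uv^2 − 154v^2 − 84v^3 − 226vw − 219uvw − 164v^2w − 42v − 129uw − 72u^2w + 240w^2 + 120uw^2 + 160vw^2 + 30w − 90u^2 − 48u^3 + 12u    [combine like terms]

359uv + 122u^2v + 185uv^2 − 154v^2 − 84v^3 − 226vw − 219uvw − 164v^2w − 42v − 129uw − 72u^2w + 240w^2 + 120uw^2 + 160vw^2 + 30w − 90u^2 − 48u^3 + 12u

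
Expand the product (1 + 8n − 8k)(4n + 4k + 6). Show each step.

(1 + 8n − 8k)(4n + 4k + 6)
= 4n + 4k + 6 + 32n^2 + 32kn + 48n − 32kn − 32k^2 − 48k    [distributive law]
= 52n − 44k + 6 + 32n^2 − 32k^2    [combine like terms]

52n − 44k + 6 + 32n^2 − 32k^2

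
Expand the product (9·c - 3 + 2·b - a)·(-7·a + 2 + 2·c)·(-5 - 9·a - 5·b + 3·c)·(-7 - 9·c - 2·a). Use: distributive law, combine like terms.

(9·c - 3 + 2·b - a)·(-7·a + 2 + 2·c)·(-5 - 9·a - 5·b + 3·c)·(-7 - 9·c - 2·a)
= (-63·a·c + 18·c + 18·c² + 21·a - 6 - 6·c - 14·a·b + 4·b + 4·b·c + 7·a² - 2·a - 2·a·c)·(-5 - 9·a - 5·b + 3·c)·(-7 - 9·c - 2·a)    [distributive law]
= (-65·a·c + 12·c + 18·c² + 19·a - 6 - 14·a·b + 4·b + 4·b·c + 7·a²)·(-5 - 9·a - 5·b + 3·c)·(-7 - 9·c - 2·a)    [combine like terms]
= (325·a·c + 585·a²·c + 325·a·b·c - 195·a·c² - 60·c - 108·a·c - 60·b·c + 36·c² - 90·c² - 162·a·c² - 90·b·c² + 54·c³ - 95·a - 171·a² - 95·a·b + 57·a·c + 30 + 54·a + 30·b - 18·c + 70·a·b + 126·a²·b + 70·a·b² - 42·a·b·c - 20·b - 36·a·b - 20·b² + 12·b·c - 20·b·c - 36·a·b·c - 20·b²·c + 12·b·c² - 35·a² - 63·a³ - 35·a²·b + 21·a²·c)·(-7 - 9·c - 2·a)    [distributive law]
= (274·a·c + 606·a²·c + 247·a·b·c - 357·a·c² - 78·c - 68·b·c - 54·c² - 78·b·c² + 54·c³ - 41·a - 206·a² - 61·a·b + 30 + 10·b + 91·a²·b + 70·a·b² - 20·b² - 20·b²·c - 63·a³)·(-7 - 9·c - 2·a)    [combine like terms]
= -1918·a·c - 2466·a·c² - 548·a²·c - 4242·a²·c - 5454·a²·c² - 1212·a³·c - 1729·a·b·c - 2223·a·b·c² - 494·a²·b·c + 2499·a·c² + 3213·a·c³ + 714·a²·c² + 546·c + 702·c² + 156·a·c + 476·b·c + 612·b·c² + 136·a·b·c + 378·c² + 486·c³ + 108·a·c² + 546·b·c² + 702·b·c³ + 156·a·b·c² - 378·c³ - 486·c⁴ - 108·a·c³ + 287·a + 369·a·c + 82·a² + 1442·a² + 1854·a²·c + 412·a³ + 427·a·b + 549·a·b·c + 122·a²·b - 210 - 270·c - 60·a - 70·b - 90·b·c - 20·a·b - 637·a²·b - 819·a²·b·c - 182·a³·b - 490·a·b² - 630·a·b²·c - 140·a²·b² + 140·b² + 180·b²·c + 40·a·b² + 140·b²·c + 180·b²·c² + 40·a·b²·c + 441·a³ + 567·a³·c + 126·a⁴    [distributive law]
= -1393·a·c + 141·a·c² - 2936·a²·c - 4740·a²·c² - 645·a³·c - 1044·a·b·c - 2067·a·b·c² - 1313·a²·b·c + 3105·a·c³ + 276·c + 1080·c² + 386·b·c + 1158·b·c² + 108·c³ + 702·b·c³ - 486·c⁴ + 227·a + 1524·a² + 853·a³ + 407·a·b - 515·a²·b - 210 - 70·b - 182·a³·b - 450·a·b² - 590·a·b²·c - 140·a²·b² + 140·b² + 320·b²·c + 180·b²·c² + 126·a⁴    [combine like terms]

-1393·a·c + 141·a·c² - 2936·a²·c - 4740·a²·c² - 645·a³·c - 1044·a·b·c - 2067·a·b·c² - 1313·a²·b·c + 3105·a·c³ + 276·c + 1080·c² + 386·b·c + 1158·b·c² + 108·c³ + 702·b·c³ - 486·c⁴ + 227·a + 1524·a² + 853·a³ + 407·a·b - 515·a²·b - 210 - 70·b - 182·a³·b - 450·a·b² - 590·a·b²·c - 140·a²·b² + 140·b² + 320·b²·c + 180·b²·c² + 126·a⁴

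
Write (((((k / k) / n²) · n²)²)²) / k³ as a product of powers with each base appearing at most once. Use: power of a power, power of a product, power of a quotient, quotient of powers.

k⁻³

(((((k / k) / n²) · n²)²)²) / k³
= ((((k / k) / n²) · n²)⁴) / k³    [power of a power]
= ((((k / k) / n²)⁴) · ((n²)⁴)) / k³    [power of a product]
= ((((k / k)⁴) / ((n²)⁴)) · ((n²)⁴)) / k³    [power of a quotient]
= ((((k⁴) / (k⁴)) / ((n²)⁴)) · ((n²)⁴)) / k³    [power of a quotient]
= ((k⁰ / ((n²)⁴)) · ((n²)⁴)) / k³    [quotient of powers]
= ((k⁰ / n⁸) · ((n²)⁴)) / k³    [power of a power]
= ((k⁰ / n⁸) · n⁸) / k³    [power of a power]
= k⁻³    [quotient of powers]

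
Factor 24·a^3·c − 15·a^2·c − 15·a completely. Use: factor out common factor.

3·a(8·a^2·c − 5·a·c − 5)

24·a^3·c − 15·a^2·c − 15·a
= 3(8·a^3·c − 5·a^2·c − 5·a)    [factor out 3]
= 3·a(8·a^2·c − 5·a·c − 5)    [factor out a]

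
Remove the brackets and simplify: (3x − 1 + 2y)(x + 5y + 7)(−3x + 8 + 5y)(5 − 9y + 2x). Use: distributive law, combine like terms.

−117x^3 + 9x^3y − 18x^4 + 182x^2 + 562x^2y + 434x^2y^2 − 510xy − 1356xy^2 − 395xy^3 + 793x + 689y + 292y^2 − 875y^3 − 280 − 450y^4

(3x − 1 + 2y)(x + 5y + 7)(−3x + 8 + 5y)(5 − 9y + 2x)
= (3x^2 + 15xy + 21x − x − 5y − 7 + 2xy + 10y^2 + 14y)(−3x + 8 + 5y)(5 − 9y + 2x)    [distributive law]
= (3x^2 + 17xy + 20x + 9y − 7 + 10y^2)(−3x + 8 + 5y)(5 − 9y + 2x)    [combine like terms]
= (−9x^3 + 24x^2 + 15x^2y − 51x^2y + 136xy + 85xy^2 − 60x^2 + 160x + 100xy − 27xy + 72y + 45y^2 + 21x − 56 − 35y − 30xy^2 + 80y^2 + 50y^3)(5 − 9y + 2x)    [distributive law]
= (−9x^3 − 36x^2 − 36x^2y + 209xy + 55xy^2 + 181x + 37y + 125y^2 − 56 + 50y^3)(5 − 9y + 2x)    [combine like terms]
= −45x^3 + 81x^3y − 18x^4 − 180x^2 + 324x^2y − 72x^3 − 180x^2y + 324x^2y^2 − 72x^3y + 1045xy − 1881xy^2 + 418x^2y + 275xy^2 − 495xy^3 + 110x^2y^2 + 905x − 1629xy + 362x^2 + 185y − 333y^2 + 74xy + 625y^2 − 1125y^3 + 250xy^2 − 280 + 504y − 112x + 250y^3 − 450y^4 + 100xy^3    [distributive law]
= −117x^3 + 9x^3y − 18x^4 + 182x^2 + 562x^2y + 434x^2y^2 − 510xy − 1356xy^2 − 395xy^3 + 793x + 689y + 292y^2 − 875y^3 − 280 − 450y^4    [combine like terms]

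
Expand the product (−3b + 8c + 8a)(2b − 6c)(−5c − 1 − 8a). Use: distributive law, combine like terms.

30b^2c + 6b^2 + 48ab^2 − 170bc^2 − 34bc − 352abc + 240c^3 + 48c^2 + 624ac^2 − 16ab − 128a^2b + 48ac + 384a^2c

(−3b + 8c + 8a)(2b − 6c)(−5c − 1 − 8a)
= (−6b^2 + 18bc + 16bc − 48c^2 + 16ab − 48ac)(−5c − 1 − 8a)    [distributive law]
= (−6b^2 + 34bc − 48c^2 + 16ab − 48ac)(−5c − 1 − 8a)    [combine like terms]
= 30b^2c + 6b^2 + 48ab^2 − 170bc^2 − 34bc − 272abc + 240c^3 + 48c^2 + 384ac^2 − 80abc − 16ab − 128a^2b + 240ac^2 + 48ac + 384a^2c    [distributive law]
= 30b^2c + 6b^2 + 48ab^2 − 170bc^2 − 34bc − 352abc + 240c^3 + 48c^2 + 624ac^2 − 16ab − 128a^2b + 48ac + 384a^2c    [combine like terms]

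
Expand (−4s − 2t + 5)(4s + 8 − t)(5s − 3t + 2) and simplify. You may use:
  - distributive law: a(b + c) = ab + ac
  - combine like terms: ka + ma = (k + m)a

(−4s − 2t + 5)(4s + 8 − t)(5s − 3t + 2)
= (−16s^2 − 32s + 4st − 8st − 16t + 2t^2 + 20s + 40 − 5t)(5s − 3t + 2)    [distributive law]
= (−16s^2 − 12s − 4st − 21t + 2t^2 + 40)(5s − 3t + 2)    [combine like terms]
= −80s^3 + 48s^2t − 32s^2 − 60s^2 + 36st − 24s − 20s^2t + 12st^2 − 8st − 105st + 63t^2 − 42t + 10st^2 − 6t^3 + 4t^2 + 200s − 120t + 80    [distributive law]
= −80s^3 + 28s^2t − 92s^2 − 77st + 176s + 22st^2 + 67t^2 − 162t − 6t^3 + 80    [combine like terms]

−80s^3 + 28s^2t − 92s^2 − 77st + 176s + 22st^2 + 67t^2 − 162t − 6t^3 + 80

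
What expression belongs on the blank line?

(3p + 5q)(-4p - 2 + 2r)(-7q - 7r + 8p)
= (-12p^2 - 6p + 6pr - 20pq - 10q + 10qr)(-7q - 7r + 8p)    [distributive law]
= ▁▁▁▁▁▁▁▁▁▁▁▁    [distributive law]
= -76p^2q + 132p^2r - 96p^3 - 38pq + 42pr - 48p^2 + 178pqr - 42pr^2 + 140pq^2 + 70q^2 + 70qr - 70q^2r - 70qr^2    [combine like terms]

By distributive law:

84p^2q + 84p^2r - 96p^3 + 42pq + 42pr - 48p^2 - 42pqr - 42pr^2 + 48p^2r + 140pq^2 + 140pqr - 160p^2q + 70q^2 + 70qr - 80pq - 70q^2r - 70qr^2 + 80pqr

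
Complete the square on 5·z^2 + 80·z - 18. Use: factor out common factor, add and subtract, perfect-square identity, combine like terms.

5(z + 8)^2 - 338

5·z^2 + 80·z - 18
= 5(z^2 + 16·z) - 18    [factor out 5 from the z-terms]
= 5(z^2 + 16·z + 64 - 64) - 18    [add and subtract 64 inside the bracket]
= 5(z + 8)^2 - 320 - 18    [perfect-square identity]
= 5(z + 8)^2 - 338    [combine constants]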